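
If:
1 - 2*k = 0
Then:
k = 1/2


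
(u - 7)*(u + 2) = u^2 - 5*u - 14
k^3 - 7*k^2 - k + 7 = (k - 7)*(k - 1)*(k + 1)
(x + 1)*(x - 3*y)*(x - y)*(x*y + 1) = x^4*y - 4*x^3*y^2 + x^3*y + x^3 + 3*x^2*y^3 - 4*x^2*y^2 - 4*x^2*y + x^2 + 3*x*y^3 + 3*x*y^2 - 4*x*y + 3*y^2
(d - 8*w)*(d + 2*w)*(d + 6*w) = d^3 - 52*d*w^2 - 96*w^3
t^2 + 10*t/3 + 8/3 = (t + 4/3)*(t + 2)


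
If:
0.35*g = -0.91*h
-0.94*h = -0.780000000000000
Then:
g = -2.16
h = 0.83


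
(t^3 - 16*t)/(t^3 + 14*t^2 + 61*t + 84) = t*(t - 4)/(t^2 + 10*t + 21)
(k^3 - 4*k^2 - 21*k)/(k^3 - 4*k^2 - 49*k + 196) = k*(k + 3)/(k^2 + 3*k - 28)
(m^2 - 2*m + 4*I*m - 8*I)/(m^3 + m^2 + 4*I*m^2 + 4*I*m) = (m - 2)/(m*(m + 1))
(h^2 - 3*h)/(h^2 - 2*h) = (h - 3)/(h - 2)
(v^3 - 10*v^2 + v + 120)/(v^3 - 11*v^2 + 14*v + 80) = (v + 3)/(v + 2)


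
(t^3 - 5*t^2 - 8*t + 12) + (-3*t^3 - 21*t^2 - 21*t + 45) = -2*t^3 - 26*t^2 - 29*t + 57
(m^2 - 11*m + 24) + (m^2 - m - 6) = 2*m^2 - 12*m + 18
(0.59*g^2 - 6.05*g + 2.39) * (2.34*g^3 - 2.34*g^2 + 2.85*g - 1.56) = 1.3806*g^5 - 15.5376*g^4 + 21.4311*g^3 - 23.7555*g^2 + 16.2495*g - 3.7284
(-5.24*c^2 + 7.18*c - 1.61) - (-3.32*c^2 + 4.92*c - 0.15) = -1.92*c^2 + 2.26*c - 1.46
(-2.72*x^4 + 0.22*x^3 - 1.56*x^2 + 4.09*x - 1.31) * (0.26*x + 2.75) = -0.7072*x^5 - 7.4228*x^4 + 0.1994*x^3 - 3.2266*x^2 + 10.9069*x - 3.6025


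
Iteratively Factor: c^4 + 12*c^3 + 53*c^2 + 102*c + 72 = (c + 2)*(c^3 + 10*c^2 + 33*c + 36) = (c + 2)*(c + 4)*(c^2 + 6*c + 9) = (c + 2)*(c + 3)*(c + 4)*(c + 3)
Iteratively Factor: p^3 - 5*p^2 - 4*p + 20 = (p - 5)*(p^2 - 4) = (p - 5)*(p - 2)*(p + 2)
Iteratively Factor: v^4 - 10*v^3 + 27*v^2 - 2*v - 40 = (v - 4)*(v^3 - 6*v^2 + 3*v + 10) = (v - 4)*(v + 1)*(v^2 - 7*v + 10) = (v - 5)*(v - 4)*(v + 1)*(v - 2)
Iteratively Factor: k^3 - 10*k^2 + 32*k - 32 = (k - 4)*(k^2 - 6*k + 8) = (k - 4)*(k - 2)*(k - 4)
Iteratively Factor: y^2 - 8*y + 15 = (y - 3)*(y - 5)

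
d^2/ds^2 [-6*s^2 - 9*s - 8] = -12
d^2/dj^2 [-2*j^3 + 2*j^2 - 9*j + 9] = 4 - 12*j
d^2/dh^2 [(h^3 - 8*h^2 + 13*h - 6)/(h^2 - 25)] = 4*(19*h^3 - 309*h^2 + 1425*h - 2575)/(h^6 - 75*h^4 + 1875*h^2 - 15625)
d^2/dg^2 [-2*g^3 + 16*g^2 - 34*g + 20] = 32 - 12*g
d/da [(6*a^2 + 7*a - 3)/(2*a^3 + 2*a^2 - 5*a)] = (-12*a^4 - 28*a^3 - 26*a^2 + 12*a - 15)/(a^2*(4*a^4 + 8*a^3 - 16*a^2 - 20*a + 25))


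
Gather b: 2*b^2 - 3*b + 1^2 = 2*b^2 - 3*b + 1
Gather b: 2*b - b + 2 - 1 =b + 1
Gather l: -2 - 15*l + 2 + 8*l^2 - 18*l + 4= 8*l^2 - 33*l + 4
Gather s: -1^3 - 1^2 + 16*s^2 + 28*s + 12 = 16*s^2 + 28*s + 10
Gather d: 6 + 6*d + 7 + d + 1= 7*d + 14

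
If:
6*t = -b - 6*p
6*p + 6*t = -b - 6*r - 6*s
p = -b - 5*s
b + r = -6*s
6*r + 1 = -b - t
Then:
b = -30/61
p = 0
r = -6/61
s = 6/61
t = 5/61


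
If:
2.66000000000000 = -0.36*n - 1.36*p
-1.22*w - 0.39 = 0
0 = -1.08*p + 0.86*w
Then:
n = -6.43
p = -0.25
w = -0.32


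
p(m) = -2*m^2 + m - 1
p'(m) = 1 - 4*m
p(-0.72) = -2.76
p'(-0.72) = 3.88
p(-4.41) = -44.31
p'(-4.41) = 18.64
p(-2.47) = -15.67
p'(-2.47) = 10.88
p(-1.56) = -7.43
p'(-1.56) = 7.24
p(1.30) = -3.08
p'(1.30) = -4.20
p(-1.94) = -10.47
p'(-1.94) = 8.76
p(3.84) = -26.65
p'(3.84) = -14.36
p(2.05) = -7.36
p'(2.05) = -7.20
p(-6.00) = -79.00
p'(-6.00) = 25.00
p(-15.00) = -466.00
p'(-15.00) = 61.00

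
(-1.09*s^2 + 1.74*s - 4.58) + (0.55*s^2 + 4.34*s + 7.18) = -0.54*s^2 + 6.08*s + 2.6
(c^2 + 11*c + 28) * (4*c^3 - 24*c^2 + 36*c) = 4*c^5 + 20*c^4 - 116*c^3 - 276*c^2 + 1008*c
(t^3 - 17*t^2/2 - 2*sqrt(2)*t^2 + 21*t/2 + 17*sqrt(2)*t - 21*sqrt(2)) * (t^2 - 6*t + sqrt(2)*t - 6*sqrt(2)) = t^5 - 29*t^4/2 - sqrt(2)*t^4 + 29*sqrt(2)*t^3/2 + 115*t^3/2 - 123*sqrt(2)*t^2/2 - 5*t^2 - 246*t + 63*sqrt(2)*t + 252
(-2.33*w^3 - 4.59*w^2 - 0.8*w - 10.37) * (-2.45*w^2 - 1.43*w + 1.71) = 5.7085*w^5 + 14.5774*w^4 + 4.5394*w^3 + 18.7016*w^2 + 13.4611*w - 17.7327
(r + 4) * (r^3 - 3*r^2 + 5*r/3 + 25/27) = r^4 + r^3 - 31*r^2/3 + 205*r/27 + 100/27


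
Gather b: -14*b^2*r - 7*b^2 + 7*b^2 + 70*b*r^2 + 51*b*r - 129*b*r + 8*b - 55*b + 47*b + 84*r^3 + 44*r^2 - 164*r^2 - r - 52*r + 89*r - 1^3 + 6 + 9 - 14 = -14*b^2*r + b*(70*r^2 - 78*r) + 84*r^3 - 120*r^2 + 36*r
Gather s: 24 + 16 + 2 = 42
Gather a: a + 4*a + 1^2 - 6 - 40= 5*a - 45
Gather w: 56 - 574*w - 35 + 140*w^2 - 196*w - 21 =140*w^2 - 770*w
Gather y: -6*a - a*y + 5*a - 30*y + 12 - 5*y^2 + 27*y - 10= -a - 5*y^2 + y*(-a - 3) + 2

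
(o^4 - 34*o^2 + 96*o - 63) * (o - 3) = o^5 - 3*o^4 - 34*o^3 + 198*o^2 - 351*o + 189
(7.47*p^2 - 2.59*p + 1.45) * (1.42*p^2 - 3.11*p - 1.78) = 10.6074*p^4 - 26.9095*p^3 - 3.1827*p^2 + 0.1007*p - 2.581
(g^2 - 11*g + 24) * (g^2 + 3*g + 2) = g^4 - 8*g^3 - 7*g^2 + 50*g + 48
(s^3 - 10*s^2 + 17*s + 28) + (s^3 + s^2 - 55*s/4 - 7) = 2*s^3 - 9*s^2 + 13*s/4 + 21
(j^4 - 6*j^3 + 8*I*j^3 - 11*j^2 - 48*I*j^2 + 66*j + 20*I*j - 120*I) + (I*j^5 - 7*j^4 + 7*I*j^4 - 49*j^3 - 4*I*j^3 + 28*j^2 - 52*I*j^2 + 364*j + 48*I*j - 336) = I*j^5 - 6*j^4 + 7*I*j^4 - 55*j^3 + 4*I*j^3 + 17*j^2 - 100*I*j^2 + 430*j + 68*I*j - 336 - 120*I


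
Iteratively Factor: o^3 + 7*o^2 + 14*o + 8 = (o + 1)*(o^2 + 6*o + 8) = (o + 1)*(o + 2)*(o + 4)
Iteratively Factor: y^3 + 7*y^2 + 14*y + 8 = (y + 2)*(y^2 + 5*y + 4) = (y + 2)*(y + 4)*(y + 1)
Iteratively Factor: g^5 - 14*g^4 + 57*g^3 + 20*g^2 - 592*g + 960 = (g - 4)*(g^4 - 10*g^3 + 17*g^2 + 88*g - 240) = (g - 4)^2*(g^3 - 6*g^2 - 7*g + 60) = (g - 4)^2*(g + 3)*(g^2 - 9*g + 20) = (g - 4)^3*(g + 3)*(g - 5)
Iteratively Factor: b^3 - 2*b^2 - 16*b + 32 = (b - 2)*(b^2 - 16) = (b - 2)*(b + 4)*(b - 4)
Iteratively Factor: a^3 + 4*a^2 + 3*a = (a + 1)*(a^2 + 3*a) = (a + 1)*(a + 3)*(a)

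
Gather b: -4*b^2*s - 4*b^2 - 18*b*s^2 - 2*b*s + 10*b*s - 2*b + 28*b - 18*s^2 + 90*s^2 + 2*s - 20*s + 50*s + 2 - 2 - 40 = b^2*(-4*s - 4) + b*(-18*s^2 + 8*s + 26) + 72*s^2 + 32*s - 40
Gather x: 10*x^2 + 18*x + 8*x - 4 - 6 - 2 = 10*x^2 + 26*x - 12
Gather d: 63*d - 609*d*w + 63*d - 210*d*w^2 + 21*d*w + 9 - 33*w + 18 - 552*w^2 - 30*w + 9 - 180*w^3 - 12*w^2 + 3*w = d*(-210*w^2 - 588*w + 126) - 180*w^3 - 564*w^2 - 60*w + 36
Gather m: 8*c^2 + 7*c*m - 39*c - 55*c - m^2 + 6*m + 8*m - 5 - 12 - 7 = 8*c^2 - 94*c - m^2 + m*(7*c + 14) - 24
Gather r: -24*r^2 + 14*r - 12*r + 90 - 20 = -24*r^2 + 2*r + 70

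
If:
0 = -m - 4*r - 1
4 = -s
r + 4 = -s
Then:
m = -1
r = 0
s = -4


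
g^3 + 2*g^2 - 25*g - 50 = (g - 5)*(g + 2)*(g + 5)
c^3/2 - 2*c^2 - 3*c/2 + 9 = (c/2 + 1)*(c - 3)^2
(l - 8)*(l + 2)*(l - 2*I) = l^3 - 6*l^2 - 2*I*l^2 - 16*l + 12*I*l + 32*I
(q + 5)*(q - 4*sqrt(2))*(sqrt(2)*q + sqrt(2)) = sqrt(2)*q^3 - 8*q^2 + 6*sqrt(2)*q^2 - 48*q + 5*sqrt(2)*q - 40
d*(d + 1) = d^2 + d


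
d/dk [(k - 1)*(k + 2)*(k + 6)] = 3*k^2 + 14*k + 4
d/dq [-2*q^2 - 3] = -4*q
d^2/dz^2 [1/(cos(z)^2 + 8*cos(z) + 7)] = 2*(-2*sin(z)^4 + 19*sin(z)^2 + 43*cos(z) - 3*cos(3*z) + 40)/((cos(z) + 1)^3*(cos(z) + 7)^3)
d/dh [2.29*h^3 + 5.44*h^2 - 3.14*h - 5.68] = 6.87*h^2 + 10.88*h - 3.14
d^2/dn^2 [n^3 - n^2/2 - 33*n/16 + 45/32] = 6*n - 1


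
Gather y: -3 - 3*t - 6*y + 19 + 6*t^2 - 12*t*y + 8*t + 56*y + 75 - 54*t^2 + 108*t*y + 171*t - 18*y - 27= -48*t^2 + 176*t + y*(96*t + 32) + 64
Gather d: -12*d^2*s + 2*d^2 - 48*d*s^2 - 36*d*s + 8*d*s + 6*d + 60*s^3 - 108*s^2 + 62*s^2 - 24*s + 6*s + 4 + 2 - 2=d^2*(2 - 12*s) + d*(-48*s^2 - 28*s + 6) + 60*s^3 - 46*s^2 - 18*s + 4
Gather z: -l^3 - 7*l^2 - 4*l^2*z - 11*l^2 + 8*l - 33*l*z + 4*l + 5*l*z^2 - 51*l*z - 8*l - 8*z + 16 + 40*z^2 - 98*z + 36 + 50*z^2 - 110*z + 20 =-l^3 - 18*l^2 + 4*l + z^2*(5*l + 90) + z*(-4*l^2 - 84*l - 216) + 72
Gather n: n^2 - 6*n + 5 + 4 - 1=n^2 - 6*n + 8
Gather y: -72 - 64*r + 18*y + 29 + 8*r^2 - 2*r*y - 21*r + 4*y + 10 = 8*r^2 - 85*r + y*(22 - 2*r) - 33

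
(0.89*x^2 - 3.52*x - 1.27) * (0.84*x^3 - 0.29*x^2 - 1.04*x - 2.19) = 0.7476*x^5 - 3.2149*x^4 - 0.9716*x^3 + 2.08*x^2 + 9.0296*x + 2.7813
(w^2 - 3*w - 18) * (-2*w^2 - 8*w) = -2*w^4 - 2*w^3 + 60*w^2 + 144*w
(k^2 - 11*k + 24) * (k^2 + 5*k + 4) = k^4 - 6*k^3 - 27*k^2 + 76*k + 96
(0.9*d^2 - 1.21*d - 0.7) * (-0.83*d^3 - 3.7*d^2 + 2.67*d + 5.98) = -0.747*d^5 - 2.3257*d^4 + 7.461*d^3 + 4.7413*d^2 - 9.1048*d - 4.186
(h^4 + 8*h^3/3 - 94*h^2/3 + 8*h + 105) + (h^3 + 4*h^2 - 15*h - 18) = h^4 + 11*h^3/3 - 82*h^2/3 - 7*h + 87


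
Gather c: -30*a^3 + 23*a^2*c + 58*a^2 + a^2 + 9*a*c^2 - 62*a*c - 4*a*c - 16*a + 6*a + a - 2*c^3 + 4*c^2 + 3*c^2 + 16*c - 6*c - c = -30*a^3 + 59*a^2 - 9*a - 2*c^3 + c^2*(9*a + 7) + c*(23*a^2 - 66*a + 9)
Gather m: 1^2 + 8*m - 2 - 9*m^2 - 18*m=-9*m^2 - 10*m - 1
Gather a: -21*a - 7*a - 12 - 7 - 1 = -28*a - 20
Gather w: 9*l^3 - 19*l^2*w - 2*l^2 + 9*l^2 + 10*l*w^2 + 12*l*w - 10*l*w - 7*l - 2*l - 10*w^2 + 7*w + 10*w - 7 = 9*l^3 + 7*l^2 - 9*l + w^2*(10*l - 10) + w*(-19*l^2 + 2*l + 17) - 7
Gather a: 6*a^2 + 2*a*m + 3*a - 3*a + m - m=6*a^2 + 2*a*m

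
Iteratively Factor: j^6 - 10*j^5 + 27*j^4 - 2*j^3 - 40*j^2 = (j)*(j^5 - 10*j^4 + 27*j^3 - 2*j^2 - 40*j) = j*(j - 4)*(j^4 - 6*j^3 + 3*j^2 + 10*j) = j^2*(j - 4)*(j^3 - 6*j^2 + 3*j + 10) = j^2*(j - 4)*(j - 2)*(j^2 - 4*j - 5) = j^2*(j - 4)*(j - 2)*(j + 1)*(j - 5)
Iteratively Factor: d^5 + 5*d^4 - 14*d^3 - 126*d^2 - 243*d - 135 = (d + 1)*(d^4 + 4*d^3 - 18*d^2 - 108*d - 135) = (d + 1)*(d + 3)*(d^3 + d^2 - 21*d - 45) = (d + 1)*(d + 3)^2*(d^2 - 2*d - 15) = (d - 5)*(d + 1)*(d + 3)^2*(d + 3)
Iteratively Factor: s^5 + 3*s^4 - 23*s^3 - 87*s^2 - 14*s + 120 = (s + 3)*(s^4 - 23*s^2 - 18*s + 40) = (s - 1)*(s + 3)*(s^3 + s^2 - 22*s - 40) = (s - 1)*(s + 2)*(s + 3)*(s^2 - s - 20) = (s - 5)*(s - 1)*(s + 2)*(s + 3)*(s + 4)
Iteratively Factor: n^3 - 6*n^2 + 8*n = (n)*(n^2 - 6*n + 8) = n*(n - 2)*(n - 4)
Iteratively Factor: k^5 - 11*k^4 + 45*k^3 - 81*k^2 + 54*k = (k - 3)*(k^4 - 8*k^3 + 21*k^2 - 18*k) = (k - 3)*(k - 2)*(k^3 - 6*k^2 + 9*k) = k*(k - 3)*(k - 2)*(k^2 - 6*k + 9) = k*(k - 3)^2*(k - 2)*(k - 3)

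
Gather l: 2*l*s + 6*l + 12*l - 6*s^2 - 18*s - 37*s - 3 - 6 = l*(2*s + 18) - 6*s^2 - 55*s - 9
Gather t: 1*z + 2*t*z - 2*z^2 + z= 2*t*z - 2*z^2 + 2*z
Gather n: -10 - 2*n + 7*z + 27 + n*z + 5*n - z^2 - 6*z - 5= n*(z + 3) - z^2 + z + 12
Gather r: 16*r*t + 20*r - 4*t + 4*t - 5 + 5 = r*(16*t + 20)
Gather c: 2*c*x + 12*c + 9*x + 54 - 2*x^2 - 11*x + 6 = c*(2*x + 12) - 2*x^2 - 2*x + 60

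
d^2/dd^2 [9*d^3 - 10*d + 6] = 54*d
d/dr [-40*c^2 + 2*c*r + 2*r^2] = 2*c + 4*r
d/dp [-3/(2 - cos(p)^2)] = 12*sin(2*p)/(3 - cos(2*p))^2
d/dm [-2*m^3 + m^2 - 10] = 2*m*(1 - 3*m)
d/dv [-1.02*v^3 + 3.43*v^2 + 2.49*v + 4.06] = -3.06*v^2 + 6.86*v + 2.49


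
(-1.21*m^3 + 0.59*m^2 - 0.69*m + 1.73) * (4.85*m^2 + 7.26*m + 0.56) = -5.8685*m^5 - 5.9231*m^4 + 0.2593*m^3 + 3.7115*m^2 + 12.1734*m + 0.9688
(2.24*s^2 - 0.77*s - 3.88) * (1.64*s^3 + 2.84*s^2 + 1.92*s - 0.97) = 3.6736*s^5 + 5.0988*s^4 - 4.2492*s^3 - 14.6704*s^2 - 6.7027*s + 3.7636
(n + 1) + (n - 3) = 2*n - 2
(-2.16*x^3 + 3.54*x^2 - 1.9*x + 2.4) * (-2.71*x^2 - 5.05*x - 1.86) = 5.8536*x^5 + 1.3146*x^4 - 8.7104*x^3 - 3.4934*x^2 - 8.586*x - 4.464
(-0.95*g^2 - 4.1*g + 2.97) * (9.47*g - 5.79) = -8.9965*g^3 - 33.3265*g^2 + 51.8649*g - 17.1963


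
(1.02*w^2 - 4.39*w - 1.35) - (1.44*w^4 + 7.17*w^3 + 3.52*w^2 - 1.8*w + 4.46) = -1.44*w^4 - 7.17*w^3 - 2.5*w^2 - 2.59*w - 5.81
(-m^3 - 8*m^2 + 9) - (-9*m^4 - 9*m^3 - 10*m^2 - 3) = 9*m^4 + 8*m^3 + 2*m^2 + 12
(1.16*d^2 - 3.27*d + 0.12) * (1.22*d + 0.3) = 1.4152*d^3 - 3.6414*d^2 - 0.8346*d + 0.036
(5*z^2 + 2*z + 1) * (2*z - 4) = 10*z^3 - 16*z^2 - 6*z - 4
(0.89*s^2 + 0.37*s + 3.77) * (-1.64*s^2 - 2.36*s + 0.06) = -1.4596*s^4 - 2.7072*s^3 - 7.0026*s^2 - 8.875*s + 0.2262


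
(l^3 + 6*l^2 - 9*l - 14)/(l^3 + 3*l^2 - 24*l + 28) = (l + 1)/(l - 2)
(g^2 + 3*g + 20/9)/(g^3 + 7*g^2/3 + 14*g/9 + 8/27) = 3*(3*g + 5)/(9*g^2 + 9*g + 2)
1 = 1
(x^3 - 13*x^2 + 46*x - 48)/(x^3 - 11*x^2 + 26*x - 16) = (x - 3)/(x - 1)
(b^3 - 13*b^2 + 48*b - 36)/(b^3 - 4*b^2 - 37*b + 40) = (b^2 - 12*b + 36)/(b^2 - 3*b - 40)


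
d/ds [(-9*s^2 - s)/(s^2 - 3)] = (s^2 + 54*s + 3)/(s^4 - 6*s^2 + 9)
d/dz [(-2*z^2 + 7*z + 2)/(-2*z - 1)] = (4*z^2 + 4*z - 3)/(4*z^2 + 4*z + 1)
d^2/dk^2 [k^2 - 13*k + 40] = 2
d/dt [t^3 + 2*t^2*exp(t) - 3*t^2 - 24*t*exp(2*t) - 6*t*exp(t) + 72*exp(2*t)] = 2*t^2*exp(t) + 3*t^2 - 48*t*exp(2*t) - 2*t*exp(t) - 6*t + 120*exp(2*t) - 6*exp(t)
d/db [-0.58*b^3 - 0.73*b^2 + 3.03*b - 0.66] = -1.74*b^2 - 1.46*b + 3.03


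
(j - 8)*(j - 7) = j^2 - 15*j + 56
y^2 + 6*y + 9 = (y + 3)^2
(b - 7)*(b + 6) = b^2 - b - 42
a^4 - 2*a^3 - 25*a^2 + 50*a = a*(a - 5)*(a - 2)*(a + 5)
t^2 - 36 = (t - 6)*(t + 6)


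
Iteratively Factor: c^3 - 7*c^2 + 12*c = (c - 3)*(c^2 - 4*c) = (c - 4)*(c - 3)*(c)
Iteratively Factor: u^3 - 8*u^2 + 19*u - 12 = (u - 3)*(u^2 - 5*u + 4) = (u - 4)*(u - 3)*(u - 1)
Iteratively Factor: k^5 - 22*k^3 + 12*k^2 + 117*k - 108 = (k - 1)*(k^4 + k^3 - 21*k^2 - 9*k + 108) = (k - 3)*(k - 1)*(k^3 + 4*k^2 - 9*k - 36) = (k - 3)^2*(k - 1)*(k^2 + 7*k + 12) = (k - 3)^2*(k - 1)*(k + 3)*(k + 4)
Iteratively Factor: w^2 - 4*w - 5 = (w + 1)*(w - 5)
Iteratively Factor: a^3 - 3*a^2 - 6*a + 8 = (a - 4)*(a^2 + a - 2) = (a - 4)*(a + 2)*(a - 1)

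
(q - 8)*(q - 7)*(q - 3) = q^3 - 18*q^2 + 101*q - 168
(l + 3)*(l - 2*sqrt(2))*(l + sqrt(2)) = l^3 - sqrt(2)*l^2 + 3*l^2 - 3*sqrt(2)*l - 4*l - 12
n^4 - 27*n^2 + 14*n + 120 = (n - 4)*(n - 3)*(n + 2)*(n + 5)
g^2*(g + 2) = g^3 + 2*g^2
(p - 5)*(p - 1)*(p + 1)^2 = p^4 - 4*p^3 - 6*p^2 + 4*p + 5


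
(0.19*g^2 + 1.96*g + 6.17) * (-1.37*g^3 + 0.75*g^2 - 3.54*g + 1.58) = -0.2603*g^5 - 2.5427*g^4 - 7.6555*g^3 - 2.0107*g^2 - 18.745*g + 9.7486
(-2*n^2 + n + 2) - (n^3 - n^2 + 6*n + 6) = -n^3 - n^2 - 5*n - 4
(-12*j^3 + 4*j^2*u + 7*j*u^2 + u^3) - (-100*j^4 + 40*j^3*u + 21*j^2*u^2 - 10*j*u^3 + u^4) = 100*j^4 - 40*j^3*u - 12*j^3 - 21*j^2*u^2 + 4*j^2*u + 10*j*u^3 + 7*j*u^2 - u^4 + u^3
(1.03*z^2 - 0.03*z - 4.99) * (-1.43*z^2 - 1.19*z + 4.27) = -1.4729*z^4 - 1.1828*z^3 + 11.5695*z^2 + 5.81*z - 21.3073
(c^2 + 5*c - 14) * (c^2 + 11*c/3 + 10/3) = c^4 + 26*c^3/3 + 23*c^2/3 - 104*c/3 - 140/3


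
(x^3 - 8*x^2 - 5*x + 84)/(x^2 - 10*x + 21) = (x^2 - x - 12)/(x - 3)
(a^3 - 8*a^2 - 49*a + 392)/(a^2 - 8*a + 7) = (a^2 - a - 56)/(a - 1)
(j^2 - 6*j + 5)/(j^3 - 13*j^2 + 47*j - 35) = 1/(j - 7)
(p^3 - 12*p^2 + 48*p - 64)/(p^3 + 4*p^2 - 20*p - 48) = (p^2 - 8*p + 16)/(p^2 + 8*p + 12)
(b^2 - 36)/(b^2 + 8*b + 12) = (b - 6)/(b + 2)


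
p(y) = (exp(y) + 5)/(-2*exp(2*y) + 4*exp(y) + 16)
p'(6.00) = 0.00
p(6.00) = 0.00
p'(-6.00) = 0.00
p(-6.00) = 0.31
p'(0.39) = 0.14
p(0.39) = 0.37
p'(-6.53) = -0.00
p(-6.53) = 0.31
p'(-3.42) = -0.00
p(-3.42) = 0.31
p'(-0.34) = 0.03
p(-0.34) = 0.32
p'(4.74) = 0.00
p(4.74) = -0.00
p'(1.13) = 2.81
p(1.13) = 0.88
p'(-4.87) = -0.00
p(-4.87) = 0.31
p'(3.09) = 0.04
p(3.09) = -0.03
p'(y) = (exp(y) + 5)*(4*exp(2*y) - 4*exp(y))/(-2*exp(2*y) + 4*exp(y) + 16)^2 + exp(y)/(-2*exp(2*y) + 4*exp(y) + 16) = (-(1 - exp(y))*(exp(y) + 5) - exp(2*y)/2 + exp(y) + 4)*exp(y)/(-exp(2*y) + 2*exp(y) + 8)^2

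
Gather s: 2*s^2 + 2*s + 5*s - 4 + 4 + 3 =2*s^2 + 7*s + 3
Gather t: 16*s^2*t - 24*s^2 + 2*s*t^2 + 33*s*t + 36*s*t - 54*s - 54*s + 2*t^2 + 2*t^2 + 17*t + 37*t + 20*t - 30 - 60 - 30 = -24*s^2 - 108*s + t^2*(2*s + 4) + t*(16*s^2 + 69*s + 74) - 120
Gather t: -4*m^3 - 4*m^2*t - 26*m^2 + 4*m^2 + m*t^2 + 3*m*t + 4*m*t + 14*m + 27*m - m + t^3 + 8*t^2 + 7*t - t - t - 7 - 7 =-4*m^3 - 22*m^2 + 40*m + t^3 + t^2*(m + 8) + t*(-4*m^2 + 7*m + 5) - 14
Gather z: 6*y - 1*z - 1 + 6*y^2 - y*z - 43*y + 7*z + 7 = 6*y^2 - 37*y + z*(6 - y) + 6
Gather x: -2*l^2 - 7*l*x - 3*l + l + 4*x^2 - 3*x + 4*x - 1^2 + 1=-2*l^2 - 2*l + 4*x^2 + x*(1 - 7*l)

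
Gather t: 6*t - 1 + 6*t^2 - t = 6*t^2 + 5*t - 1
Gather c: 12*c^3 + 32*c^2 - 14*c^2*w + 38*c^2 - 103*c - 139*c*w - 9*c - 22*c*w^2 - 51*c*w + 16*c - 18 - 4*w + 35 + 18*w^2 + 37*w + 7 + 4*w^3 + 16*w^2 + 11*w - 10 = 12*c^3 + c^2*(70 - 14*w) + c*(-22*w^2 - 190*w - 96) + 4*w^3 + 34*w^2 + 44*w + 14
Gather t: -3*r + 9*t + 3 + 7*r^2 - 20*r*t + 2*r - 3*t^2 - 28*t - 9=7*r^2 - r - 3*t^2 + t*(-20*r - 19) - 6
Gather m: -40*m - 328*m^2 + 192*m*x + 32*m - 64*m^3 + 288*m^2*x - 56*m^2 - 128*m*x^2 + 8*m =-64*m^3 + m^2*(288*x - 384) + m*(-128*x^2 + 192*x)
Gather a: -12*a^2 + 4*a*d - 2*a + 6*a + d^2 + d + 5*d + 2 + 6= -12*a^2 + a*(4*d + 4) + d^2 + 6*d + 8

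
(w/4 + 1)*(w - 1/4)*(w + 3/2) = w^3/4 + 21*w^2/16 + 37*w/32 - 3/8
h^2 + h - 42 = (h - 6)*(h + 7)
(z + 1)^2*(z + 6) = z^3 + 8*z^2 + 13*z + 6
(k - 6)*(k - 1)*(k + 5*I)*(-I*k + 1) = -I*k^4 + 6*k^3 + 7*I*k^3 - 42*k^2 - I*k^2 + 36*k - 35*I*k + 30*I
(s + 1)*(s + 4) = s^2 + 5*s + 4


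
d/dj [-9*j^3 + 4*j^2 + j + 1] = -27*j^2 + 8*j + 1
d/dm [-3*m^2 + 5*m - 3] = 5 - 6*m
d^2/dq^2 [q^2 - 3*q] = 2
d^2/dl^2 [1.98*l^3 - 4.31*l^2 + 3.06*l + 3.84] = 11.88*l - 8.62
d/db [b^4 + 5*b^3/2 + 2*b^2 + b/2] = 4*b^3 + 15*b^2/2 + 4*b + 1/2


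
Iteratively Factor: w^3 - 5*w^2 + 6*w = (w)*(w^2 - 5*w + 6) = w*(w - 2)*(w - 3)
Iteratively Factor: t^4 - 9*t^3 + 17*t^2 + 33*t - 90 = (t - 5)*(t^3 - 4*t^2 - 3*t + 18) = (t - 5)*(t + 2)*(t^2 - 6*t + 9) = (t - 5)*(t - 3)*(t + 2)*(t - 3)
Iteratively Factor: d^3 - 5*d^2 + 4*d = (d - 4)*(d^2 - d) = d*(d - 4)*(d - 1)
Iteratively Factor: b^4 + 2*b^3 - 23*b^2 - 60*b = (b + 4)*(b^3 - 2*b^2 - 15*b) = (b + 3)*(b + 4)*(b^2 - 5*b) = b*(b + 3)*(b + 4)*(b - 5)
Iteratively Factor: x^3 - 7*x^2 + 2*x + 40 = (x - 4)*(x^2 - 3*x - 10) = (x - 4)*(x + 2)*(x - 5)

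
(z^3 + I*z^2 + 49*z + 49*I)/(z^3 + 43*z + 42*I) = (z + 7*I)/(z + 6*I)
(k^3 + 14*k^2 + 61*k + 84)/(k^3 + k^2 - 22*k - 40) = (k^2 + 10*k + 21)/(k^2 - 3*k - 10)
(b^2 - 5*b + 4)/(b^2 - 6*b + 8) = (b - 1)/(b - 2)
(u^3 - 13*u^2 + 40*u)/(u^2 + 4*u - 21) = u*(u^2 - 13*u + 40)/(u^2 + 4*u - 21)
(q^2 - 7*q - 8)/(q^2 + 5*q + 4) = (q - 8)/(q + 4)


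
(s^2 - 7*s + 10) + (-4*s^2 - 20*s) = -3*s^2 - 27*s + 10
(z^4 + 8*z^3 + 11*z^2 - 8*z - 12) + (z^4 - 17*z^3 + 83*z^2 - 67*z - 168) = 2*z^4 - 9*z^3 + 94*z^2 - 75*z - 180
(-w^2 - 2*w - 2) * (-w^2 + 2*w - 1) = w^4 - w^2 - 2*w + 2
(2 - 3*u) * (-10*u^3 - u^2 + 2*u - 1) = 30*u^4 - 17*u^3 - 8*u^2 + 7*u - 2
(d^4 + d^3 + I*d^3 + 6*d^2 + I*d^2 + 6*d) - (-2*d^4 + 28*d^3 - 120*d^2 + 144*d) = 3*d^4 - 27*d^3 + I*d^3 + 126*d^2 + I*d^2 - 138*d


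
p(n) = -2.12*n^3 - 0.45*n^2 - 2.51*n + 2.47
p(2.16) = -26.42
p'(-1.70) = -19.36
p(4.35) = -191.47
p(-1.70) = 15.85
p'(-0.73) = -5.24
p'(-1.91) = -23.99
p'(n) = -6.36*n^2 - 0.9*n - 2.51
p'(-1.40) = -13.72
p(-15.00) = 7093.87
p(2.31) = -31.86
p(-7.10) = 756.38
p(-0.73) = 4.89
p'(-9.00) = -509.57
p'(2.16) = -34.13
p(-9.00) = 1534.09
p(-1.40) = 10.92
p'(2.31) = -38.53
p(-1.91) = 20.39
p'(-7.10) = -316.73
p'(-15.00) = -1420.01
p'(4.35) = -126.77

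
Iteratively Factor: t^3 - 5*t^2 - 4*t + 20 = (t + 2)*(t^2 - 7*t + 10) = (t - 2)*(t + 2)*(t - 5)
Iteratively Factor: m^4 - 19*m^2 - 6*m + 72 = (m + 3)*(m^3 - 3*m^2 - 10*m + 24) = (m + 3)^2*(m^2 - 6*m + 8) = (m - 2)*(m + 3)^2*(m - 4)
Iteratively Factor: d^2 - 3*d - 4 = (d + 1)*(d - 4)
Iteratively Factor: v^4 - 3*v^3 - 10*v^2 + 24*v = (v - 2)*(v^3 - v^2 - 12*v) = (v - 4)*(v - 2)*(v^2 + 3*v) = v*(v - 4)*(v - 2)*(v + 3)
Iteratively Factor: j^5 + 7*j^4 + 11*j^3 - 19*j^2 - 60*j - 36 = (j + 3)*(j^4 + 4*j^3 - j^2 - 16*j - 12) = (j + 3)^2*(j^3 + j^2 - 4*j - 4) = (j - 2)*(j + 3)^2*(j^2 + 3*j + 2) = (j - 2)*(j + 1)*(j + 3)^2*(j + 2)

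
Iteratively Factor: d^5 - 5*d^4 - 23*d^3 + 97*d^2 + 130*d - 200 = (d - 5)*(d^4 - 23*d^2 - 18*d + 40) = (d - 5)*(d + 2)*(d^3 - 2*d^2 - 19*d + 20) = (d - 5)*(d + 2)*(d + 4)*(d^2 - 6*d + 5) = (d - 5)*(d - 1)*(d + 2)*(d + 4)*(d - 5)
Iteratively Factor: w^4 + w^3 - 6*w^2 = (w)*(w^3 + w^2 - 6*w) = w*(w - 2)*(w^2 + 3*w) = w*(w - 2)*(w + 3)*(w)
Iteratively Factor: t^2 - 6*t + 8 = (t - 2)*(t - 4)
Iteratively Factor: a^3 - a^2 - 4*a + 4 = (a - 2)*(a^2 + a - 2) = (a - 2)*(a + 2)*(a - 1)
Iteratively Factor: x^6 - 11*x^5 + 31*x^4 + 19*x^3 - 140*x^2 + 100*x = (x - 2)*(x^5 - 9*x^4 + 13*x^3 + 45*x^2 - 50*x) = (x - 2)*(x - 1)*(x^4 - 8*x^3 + 5*x^2 + 50*x) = (x - 5)*(x - 2)*(x - 1)*(x^3 - 3*x^2 - 10*x) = (x - 5)^2*(x - 2)*(x - 1)*(x^2 + 2*x) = (x - 5)^2*(x - 2)*(x - 1)*(x + 2)*(x)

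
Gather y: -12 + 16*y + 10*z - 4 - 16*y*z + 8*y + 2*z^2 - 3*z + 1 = y*(24 - 16*z) + 2*z^2 + 7*z - 15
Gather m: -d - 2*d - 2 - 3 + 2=-3*d - 3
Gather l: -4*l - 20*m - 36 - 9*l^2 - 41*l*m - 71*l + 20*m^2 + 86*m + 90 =-9*l^2 + l*(-41*m - 75) + 20*m^2 + 66*m + 54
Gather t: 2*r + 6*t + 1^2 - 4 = 2*r + 6*t - 3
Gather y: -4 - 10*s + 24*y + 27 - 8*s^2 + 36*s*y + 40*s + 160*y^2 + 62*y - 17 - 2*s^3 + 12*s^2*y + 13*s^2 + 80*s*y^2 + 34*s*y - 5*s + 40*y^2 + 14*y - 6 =-2*s^3 + 5*s^2 + 25*s + y^2*(80*s + 200) + y*(12*s^2 + 70*s + 100)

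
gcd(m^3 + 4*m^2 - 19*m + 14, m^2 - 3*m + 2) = m^2 - 3*m + 2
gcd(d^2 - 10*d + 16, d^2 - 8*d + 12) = d - 2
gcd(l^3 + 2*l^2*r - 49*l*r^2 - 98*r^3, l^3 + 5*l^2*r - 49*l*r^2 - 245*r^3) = -l^2 + 49*r^2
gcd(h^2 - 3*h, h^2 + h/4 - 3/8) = 1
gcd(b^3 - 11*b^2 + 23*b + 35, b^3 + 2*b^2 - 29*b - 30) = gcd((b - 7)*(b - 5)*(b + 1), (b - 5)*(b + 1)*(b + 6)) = b^2 - 4*b - 5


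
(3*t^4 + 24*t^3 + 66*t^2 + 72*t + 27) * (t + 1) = 3*t^5 + 27*t^4 + 90*t^3 + 138*t^2 + 99*t + 27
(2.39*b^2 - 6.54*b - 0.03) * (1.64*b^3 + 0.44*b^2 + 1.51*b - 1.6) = 3.9196*b^5 - 9.674*b^4 + 0.6821*b^3 - 13.7126*b^2 + 10.4187*b + 0.048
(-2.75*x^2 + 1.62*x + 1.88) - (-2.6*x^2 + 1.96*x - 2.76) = -0.15*x^2 - 0.34*x + 4.64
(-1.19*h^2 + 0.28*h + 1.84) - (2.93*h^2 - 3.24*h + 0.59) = -4.12*h^2 + 3.52*h + 1.25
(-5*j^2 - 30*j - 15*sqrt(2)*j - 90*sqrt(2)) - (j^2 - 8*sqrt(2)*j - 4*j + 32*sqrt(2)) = -6*j^2 - 26*j - 7*sqrt(2)*j - 122*sqrt(2)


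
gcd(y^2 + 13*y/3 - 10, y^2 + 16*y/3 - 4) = y + 6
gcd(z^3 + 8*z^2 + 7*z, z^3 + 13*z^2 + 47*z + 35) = z^2 + 8*z + 7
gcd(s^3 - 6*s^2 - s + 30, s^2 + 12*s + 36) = 1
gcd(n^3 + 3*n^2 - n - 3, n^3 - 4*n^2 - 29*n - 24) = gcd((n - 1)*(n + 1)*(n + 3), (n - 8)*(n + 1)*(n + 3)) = n^2 + 4*n + 3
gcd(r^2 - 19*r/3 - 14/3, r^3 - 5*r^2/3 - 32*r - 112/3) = r - 7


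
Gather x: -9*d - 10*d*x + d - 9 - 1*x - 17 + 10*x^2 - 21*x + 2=-8*d + 10*x^2 + x*(-10*d - 22) - 24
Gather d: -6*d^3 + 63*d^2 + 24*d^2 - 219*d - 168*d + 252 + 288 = -6*d^3 + 87*d^2 - 387*d + 540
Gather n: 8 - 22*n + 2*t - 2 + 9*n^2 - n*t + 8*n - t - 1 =9*n^2 + n*(-t - 14) + t + 5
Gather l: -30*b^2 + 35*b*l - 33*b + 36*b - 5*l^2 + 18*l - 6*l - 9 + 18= -30*b^2 + 3*b - 5*l^2 + l*(35*b + 12) + 9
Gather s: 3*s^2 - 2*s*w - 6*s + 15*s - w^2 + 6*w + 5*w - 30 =3*s^2 + s*(9 - 2*w) - w^2 + 11*w - 30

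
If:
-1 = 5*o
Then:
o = -1/5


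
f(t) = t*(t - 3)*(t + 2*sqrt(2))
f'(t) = t*(t - 3) + t*(t + 2*sqrt(2)) + (t - 3)*(t + 2*sqrt(2))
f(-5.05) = -90.31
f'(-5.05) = 69.76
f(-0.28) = 2.34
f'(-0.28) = -8.15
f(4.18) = 34.57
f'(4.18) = 42.50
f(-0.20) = 1.68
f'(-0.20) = -8.30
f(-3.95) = -30.79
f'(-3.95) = 39.68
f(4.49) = 48.96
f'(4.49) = 50.45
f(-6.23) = -195.60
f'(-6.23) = 110.09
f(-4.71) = -68.33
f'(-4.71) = 59.68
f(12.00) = 1601.47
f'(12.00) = 419.40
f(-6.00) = -171.26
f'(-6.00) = 101.57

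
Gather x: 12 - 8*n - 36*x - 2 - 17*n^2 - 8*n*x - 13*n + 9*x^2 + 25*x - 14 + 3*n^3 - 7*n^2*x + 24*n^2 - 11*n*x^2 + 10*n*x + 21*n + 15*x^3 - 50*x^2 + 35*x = 3*n^3 + 7*n^2 + 15*x^3 + x^2*(-11*n - 41) + x*(-7*n^2 + 2*n + 24) - 4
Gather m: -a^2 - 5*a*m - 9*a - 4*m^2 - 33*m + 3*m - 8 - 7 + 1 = -a^2 - 9*a - 4*m^2 + m*(-5*a - 30) - 14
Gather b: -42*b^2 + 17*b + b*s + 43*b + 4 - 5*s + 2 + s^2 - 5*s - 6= -42*b^2 + b*(s + 60) + s^2 - 10*s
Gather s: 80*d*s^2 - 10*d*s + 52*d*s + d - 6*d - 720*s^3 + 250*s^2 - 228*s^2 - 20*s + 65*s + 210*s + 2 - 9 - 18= -5*d - 720*s^3 + s^2*(80*d + 22) + s*(42*d + 255) - 25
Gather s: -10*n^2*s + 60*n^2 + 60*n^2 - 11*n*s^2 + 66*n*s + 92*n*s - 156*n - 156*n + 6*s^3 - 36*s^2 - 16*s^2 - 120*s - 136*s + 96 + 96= 120*n^2 - 312*n + 6*s^3 + s^2*(-11*n - 52) + s*(-10*n^2 + 158*n - 256) + 192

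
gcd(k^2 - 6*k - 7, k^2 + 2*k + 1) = k + 1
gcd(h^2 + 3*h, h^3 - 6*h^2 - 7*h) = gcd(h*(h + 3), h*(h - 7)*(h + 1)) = h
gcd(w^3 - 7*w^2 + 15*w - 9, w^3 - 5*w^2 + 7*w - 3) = w^2 - 4*w + 3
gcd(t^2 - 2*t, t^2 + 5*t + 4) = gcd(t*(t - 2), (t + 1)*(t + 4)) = 1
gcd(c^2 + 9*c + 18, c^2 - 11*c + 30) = 1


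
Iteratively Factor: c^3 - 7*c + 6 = (c - 1)*(c^2 + c - 6) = (c - 1)*(c + 3)*(c - 2)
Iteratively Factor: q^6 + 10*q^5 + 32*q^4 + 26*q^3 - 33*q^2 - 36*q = (q + 4)*(q^5 + 6*q^4 + 8*q^3 - 6*q^2 - 9*q) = q*(q + 4)*(q^4 + 6*q^3 + 8*q^2 - 6*q - 9) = q*(q - 1)*(q + 4)*(q^3 + 7*q^2 + 15*q + 9) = q*(q - 1)*(q + 1)*(q + 4)*(q^2 + 6*q + 9) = q*(q - 1)*(q + 1)*(q + 3)*(q + 4)*(q + 3)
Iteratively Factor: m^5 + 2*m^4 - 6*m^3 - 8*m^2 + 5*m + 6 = (m - 1)*(m^4 + 3*m^3 - 3*m^2 - 11*m - 6) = (m - 1)*(m + 3)*(m^3 - 3*m - 2) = (m - 1)*(m + 1)*(m + 3)*(m^2 - m - 2) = (m - 2)*(m - 1)*(m + 1)*(m + 3)*(m + 1)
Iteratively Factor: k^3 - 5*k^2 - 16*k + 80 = (k - 5)*(k^2 - 16) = (k - 5)*(k - 4)*(k + 4)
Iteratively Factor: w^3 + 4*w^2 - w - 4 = (w + 4)*(w^2 - 1) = (w - 1)*(w + 4)*(w + 1)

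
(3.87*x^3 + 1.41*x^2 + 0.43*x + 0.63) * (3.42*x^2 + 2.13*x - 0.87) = 13.2354*x^5 + 13.0653*x^4 + 1.107*x^3 + 1.8438*x^2 + 0.9678*x - 0.5481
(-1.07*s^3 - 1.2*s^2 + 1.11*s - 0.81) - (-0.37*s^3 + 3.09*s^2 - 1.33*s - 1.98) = -0.7*s^3 - 4.29*s^2 + 2.44*s + 1.17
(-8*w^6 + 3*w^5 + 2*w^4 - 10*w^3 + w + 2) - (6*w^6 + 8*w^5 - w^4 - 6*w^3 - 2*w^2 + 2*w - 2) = -14*w^6 - 5*w^5 + 3*w^4 - 4*w^3 + 2*w^2 - w + 4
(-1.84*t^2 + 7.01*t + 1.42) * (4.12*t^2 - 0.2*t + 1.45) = -7.5808*t^4 + 29.2492*t^3 + 1.7804*t^2 + 9.8805*t + 2.059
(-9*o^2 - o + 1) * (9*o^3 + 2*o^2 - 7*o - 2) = -81*o^5 - 27*o^4 + 70*o^3 + 27*o^2 - 5*o - 2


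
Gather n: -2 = -2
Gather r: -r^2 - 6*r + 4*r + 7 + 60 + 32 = -r^2 - 2*r + 99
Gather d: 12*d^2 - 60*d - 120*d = 12*d^2 - 180*d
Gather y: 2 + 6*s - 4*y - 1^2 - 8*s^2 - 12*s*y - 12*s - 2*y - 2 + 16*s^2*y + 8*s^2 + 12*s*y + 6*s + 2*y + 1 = y*(16*s^2 - 4)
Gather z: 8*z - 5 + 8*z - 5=16*z - 10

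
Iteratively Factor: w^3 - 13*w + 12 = (w + 4)*(w^2 - 4*w + 3) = (w - 1)*(w + 4)*(w - 3)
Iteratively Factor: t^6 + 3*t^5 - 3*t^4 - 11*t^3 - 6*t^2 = (t + 1)*(t^5 + 2*t^4 - 5*t^3 - 6*t^2) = (t + 1)^2*(t^4 + t^3 - 6*t^2) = (t - 2)*(t + 1)^2*(t^3 + 3*t^2) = t*(t - 2)*(t + 1)^2*(t^2 + 3*t) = t^2*(t - 2)*(t + 1)^2*(t + 3)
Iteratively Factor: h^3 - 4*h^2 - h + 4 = (h - 1)*(h^2 - 3*h - 4) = (h - 1)*(h + 1)*(h - 4)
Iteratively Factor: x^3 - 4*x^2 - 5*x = (x)*(x^2 - 4*x - 5) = x*(x - 5)*(x + 1)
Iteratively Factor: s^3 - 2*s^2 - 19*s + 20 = (s + 4)*(s^2 - 6*s + 5) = (s - 1)*(s + 4)*(s - 5)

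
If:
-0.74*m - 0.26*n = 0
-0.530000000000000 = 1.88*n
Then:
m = 0.10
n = -0.28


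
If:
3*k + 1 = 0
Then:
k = -1/3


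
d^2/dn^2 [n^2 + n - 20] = 2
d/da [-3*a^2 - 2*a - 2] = -6*a - 2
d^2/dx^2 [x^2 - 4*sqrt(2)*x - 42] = 2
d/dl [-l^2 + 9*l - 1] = 9 - 2*l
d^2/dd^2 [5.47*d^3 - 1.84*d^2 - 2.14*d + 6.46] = 32.82*d - 3.68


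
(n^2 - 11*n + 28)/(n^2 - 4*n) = (n - 7)/n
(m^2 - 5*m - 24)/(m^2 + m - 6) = (m - 8)/(m - 2)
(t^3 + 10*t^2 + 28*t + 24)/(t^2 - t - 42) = (t^2 + 4*t + 4)/(t - 7)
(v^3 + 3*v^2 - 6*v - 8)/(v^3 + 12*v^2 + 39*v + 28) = (v - 2)/(v + 7)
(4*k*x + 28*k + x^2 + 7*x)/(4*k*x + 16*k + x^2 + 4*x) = (x + 7)/(x + 4)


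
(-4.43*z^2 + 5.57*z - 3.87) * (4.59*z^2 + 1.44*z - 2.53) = -20.3337*z^4 + 19.1871*z^3 + 1.4654*z^2 - 19.6649*z + 9.7911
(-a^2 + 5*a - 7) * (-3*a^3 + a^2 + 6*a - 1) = 3*a^5 - 16*a^4 + 20*a^3 + 24*a^2 - 47*a + 7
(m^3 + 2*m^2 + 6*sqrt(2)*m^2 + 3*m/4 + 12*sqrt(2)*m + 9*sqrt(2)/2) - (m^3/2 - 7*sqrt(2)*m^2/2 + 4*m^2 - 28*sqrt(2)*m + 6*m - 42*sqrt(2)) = m^3/2 - 2*m^2 + 19*sqrt(2)*m^2/2 - 21*m/4 + 40*sqrt(2)*m + 93*sqrt(2)/2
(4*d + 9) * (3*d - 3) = 12*d^2 + 15*d - 27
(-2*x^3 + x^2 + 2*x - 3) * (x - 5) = -2*x^4 + 11*x^3 - 3*x^2 - 13*x + 15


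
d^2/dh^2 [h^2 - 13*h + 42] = 2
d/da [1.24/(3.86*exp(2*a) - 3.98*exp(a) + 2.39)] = (4.9352 - 9.5728*exp(a))*exp(a)/(3.86*exp(2*a) - 3.98*exp(a) + 2.39)^2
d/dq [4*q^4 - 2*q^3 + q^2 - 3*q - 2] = 16*q^3 - 6*q^2 + 2*q - 3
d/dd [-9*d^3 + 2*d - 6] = 2 - 27*d^2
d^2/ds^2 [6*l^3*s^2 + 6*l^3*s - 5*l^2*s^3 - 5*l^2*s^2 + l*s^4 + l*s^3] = 2*l*(6*l^2 - 15*l*s - 5*l + 6*s^2 + 3*s)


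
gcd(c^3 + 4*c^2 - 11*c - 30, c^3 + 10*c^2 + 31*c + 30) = c^2 + 7*c + 10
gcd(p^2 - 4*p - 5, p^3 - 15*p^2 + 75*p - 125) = p - 5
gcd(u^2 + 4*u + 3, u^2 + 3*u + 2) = u + 1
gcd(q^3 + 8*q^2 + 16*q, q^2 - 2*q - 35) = 1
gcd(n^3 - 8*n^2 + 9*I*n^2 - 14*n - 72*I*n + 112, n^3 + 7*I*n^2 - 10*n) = n + 2*I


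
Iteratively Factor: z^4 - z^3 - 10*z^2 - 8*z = (z)*(z^3 - z^2 - 10*z - 8) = z*(z + 2)*(z^2 - 3*z - 4) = z*(z + 1)*(z + 2)*(z - 4)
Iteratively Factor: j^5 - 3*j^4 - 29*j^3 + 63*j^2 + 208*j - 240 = (j + 4)*(j^4 - 7*j^3 - j^2 + 67*j - 60) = (j - 4)*(j + 4)*(j^3 - 3*j^2 - 13*j + 15) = (j - 4)*(j - 1)*(j + 4)*(j^2 - 2*j - 15) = (j - 5)*(j - 4)*(j - 1)*(j + 4)*(j + 3)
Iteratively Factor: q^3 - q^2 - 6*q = (q)*(q^2 - q - 6) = q*(q + 2)*(q - 3)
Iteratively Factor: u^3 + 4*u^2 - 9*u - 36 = (u + 4)*(u^2 - 9) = (u - 3)*(u + 4)*(u + 3)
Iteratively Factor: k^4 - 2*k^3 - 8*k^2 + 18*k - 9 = (k - 3)*(k^3 + k^2 - 5*k + 3) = (k - 3)*(k - 1)*(k^2 + 2*k - 3) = (k - 3)*(k - 1)^2*(k + 3)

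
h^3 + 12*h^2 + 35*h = h*(h + 5)*(h + 7)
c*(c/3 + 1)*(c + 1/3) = c^3/3 + 10*c^2/9 + c/3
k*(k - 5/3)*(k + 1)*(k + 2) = k^4 + 4*k^3/3 - 3*k^2 - 10*k/3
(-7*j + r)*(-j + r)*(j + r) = 7*j^3 - j^2*r - 7*j*r^2 + r^3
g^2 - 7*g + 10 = (g - 5)*(g - 2)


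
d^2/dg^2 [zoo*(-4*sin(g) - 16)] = zoo*sin(g)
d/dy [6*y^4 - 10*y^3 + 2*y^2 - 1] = 2*y*(12*y^2 - 15*y + 2)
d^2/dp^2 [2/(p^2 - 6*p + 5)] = 4*(-p^2 + 6*p + 4*(p - 3)^2 - 5)/(p^2 - 6*p + 5)^3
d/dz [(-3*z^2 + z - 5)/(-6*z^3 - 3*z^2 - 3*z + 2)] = (-18*z^4 + 12*z^3 - 78*z^2 - 42*z - 13)/(36*z^6 + 36*z^5 + 45*z^4 - 6*z^3 - 3*z^2 - 12*z + 4)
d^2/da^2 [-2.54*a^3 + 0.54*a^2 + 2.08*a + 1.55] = 1.08 - 15.24*a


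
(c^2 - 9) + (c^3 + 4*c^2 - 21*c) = c^3 + 5*c^2 - 21*c - 9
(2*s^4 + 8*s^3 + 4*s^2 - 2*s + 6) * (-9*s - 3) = -18*s^5 - 78*s^4 - 60*s^3 + 6*s^2 - 48*s - 18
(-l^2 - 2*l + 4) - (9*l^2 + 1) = -10*l^2 - 2*l + 3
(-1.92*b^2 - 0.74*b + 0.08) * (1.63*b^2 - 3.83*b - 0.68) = -3.1296*b^4 + 6.1474*b^3 + 4.2702*b^2 + 0.1968*b - 0.0544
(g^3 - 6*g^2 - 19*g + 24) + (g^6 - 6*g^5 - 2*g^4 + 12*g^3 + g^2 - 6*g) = g^6 - 6*g^5 - 2*g^4 + 13*g^3 - 5*g^2 - 25*g + 24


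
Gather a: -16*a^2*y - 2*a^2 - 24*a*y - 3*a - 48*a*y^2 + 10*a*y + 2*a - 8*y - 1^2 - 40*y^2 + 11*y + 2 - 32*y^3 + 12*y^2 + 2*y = a^2*(-16*y - 2) + a*(-48*y^2 - 14*y - 1) - 32*y^3 - 28*y^2 + 5*y + 1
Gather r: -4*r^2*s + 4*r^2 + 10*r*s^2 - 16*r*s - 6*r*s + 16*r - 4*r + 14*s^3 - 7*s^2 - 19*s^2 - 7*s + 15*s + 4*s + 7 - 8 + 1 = r^2*(4 - 4*s) + r*(10*s^2 - 22*s + 12) + 14*s^3 - 26*s^2 + 12*s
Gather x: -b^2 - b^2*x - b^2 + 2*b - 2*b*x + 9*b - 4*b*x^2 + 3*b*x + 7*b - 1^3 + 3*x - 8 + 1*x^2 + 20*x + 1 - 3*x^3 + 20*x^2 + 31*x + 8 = -2*b^2 + 18*b - 3*x^3 + x^2*(21 - 4*b) + x*(-b^2 + b + 54)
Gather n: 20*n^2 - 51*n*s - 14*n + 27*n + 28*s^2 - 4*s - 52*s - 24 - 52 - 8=20*n^2 + n*(13 - 51*s) + 28*s^2 - 56*s - 84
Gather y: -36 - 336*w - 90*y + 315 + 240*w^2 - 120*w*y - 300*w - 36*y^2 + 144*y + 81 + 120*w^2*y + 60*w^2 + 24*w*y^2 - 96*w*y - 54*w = 300*w^2 - 690*w + y^2*(24*w - 36) + y*(120*w^2 - 216*w + 54) + 360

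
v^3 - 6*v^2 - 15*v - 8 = (v - 8)*(v + 1)^2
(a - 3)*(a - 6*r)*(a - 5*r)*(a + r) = a^4 - 10*a^3*r - 3*a^3 + 19*a^2*r^2 + 30*a^2*r + 30*a*r^3 - 57*a*r^2 - 90*r^3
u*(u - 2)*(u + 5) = u^3 + 3*u^2 - 10*u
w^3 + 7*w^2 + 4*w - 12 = (w - 1)*(w + 2)*(w + 6)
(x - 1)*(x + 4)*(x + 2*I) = x^3 + 3*x^2 + 2*I*x^2 - 4*x + 6*I*x - 8*I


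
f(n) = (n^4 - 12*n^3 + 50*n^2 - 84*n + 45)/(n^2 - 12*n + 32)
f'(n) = (12 - 2*n)*(n^4 - 12*n^3 + 50*n^2 - 84*n + 45)/(n^2 - 12*n + 32)^2 + (4*n^3 - 36*n^2 + 100*n - 84)/(n^2 - 12*n + 32) = 2*(n^5 - 24*n^4 + 208*n^3 - 834*n^2 + 1555*n - 1074)/(n^4 - 24*n^3 + 208*n^2 - 768*n + 1024)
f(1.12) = -0.08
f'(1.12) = -0.62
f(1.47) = -0.24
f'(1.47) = -0.26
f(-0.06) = 1.53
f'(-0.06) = -2.19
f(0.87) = 0.11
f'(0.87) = -0.92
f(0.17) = 1.07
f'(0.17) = -1.85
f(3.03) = -0.00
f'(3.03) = -0.05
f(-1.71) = 7.28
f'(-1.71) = -4.84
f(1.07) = -0.05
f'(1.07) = -0.68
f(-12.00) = 155.39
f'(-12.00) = -24.33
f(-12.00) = 155.39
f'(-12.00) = -24.33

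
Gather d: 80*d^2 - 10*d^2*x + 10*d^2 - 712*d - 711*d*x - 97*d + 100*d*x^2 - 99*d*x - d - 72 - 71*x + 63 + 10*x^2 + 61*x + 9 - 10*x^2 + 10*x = d^2*(90 - 10*x) + d*(100*x^2 - 810*x - 810)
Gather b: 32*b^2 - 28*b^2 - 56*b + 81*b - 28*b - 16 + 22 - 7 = 4*b^2 - 3*b - 1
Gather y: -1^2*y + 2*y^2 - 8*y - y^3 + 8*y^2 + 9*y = -y^3 + 10*y^2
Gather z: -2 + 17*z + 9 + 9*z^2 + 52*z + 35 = 9*z^2 + 69*z + 42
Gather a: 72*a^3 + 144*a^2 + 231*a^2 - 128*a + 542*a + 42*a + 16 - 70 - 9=72*a^3 + 375*a^2 + 456*a - 63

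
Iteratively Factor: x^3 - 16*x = (x + 4)*(x^2 - 4*x) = x*(x + 4)*(x - 4)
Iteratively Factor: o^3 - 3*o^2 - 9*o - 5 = (o - 5)*(o^2 + 2*o + 1) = (o - 5)*(o + 1)*(o + 1)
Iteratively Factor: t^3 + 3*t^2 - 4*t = (t + 4)*(t^2 - t) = t*(t + 4)*(t - 1)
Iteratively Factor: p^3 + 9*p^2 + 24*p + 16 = (p + 1)*(p^2 + 8*p + 16) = (p + 1)*(p + 4)*(p + 4)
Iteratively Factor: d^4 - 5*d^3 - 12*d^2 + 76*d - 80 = (d + 4)*(d^3 - 9*d^2 + 24*d - 20) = (d - 2)*(d + 4)*(d^2 - 7*d + 10) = (d - 2)^2*(d + 4)*(d - 5)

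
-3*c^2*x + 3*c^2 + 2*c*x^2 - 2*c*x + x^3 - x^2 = (-c + x)*(3*c + x)*(x - 1)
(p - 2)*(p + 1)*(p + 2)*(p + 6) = p^4 + 7*p^3 + 2*p^2 - 28*p - 24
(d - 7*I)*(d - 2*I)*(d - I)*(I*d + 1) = I*d^4 + 11*d^3 - 33*I*d^2 - 37*d + 14*I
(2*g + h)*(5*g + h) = 10*g^2 + 7*g*h + h^2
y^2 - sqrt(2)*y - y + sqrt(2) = (y - 1)*(y - sqrt(2))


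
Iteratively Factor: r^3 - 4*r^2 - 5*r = (r)*(r^2 - 4*r - 5) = r*(r - 5)*(r + 1)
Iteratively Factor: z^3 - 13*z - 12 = (z - 4)*(z^2 + 4*z + 3) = (z - 4)*(z + 1)*(z + 3)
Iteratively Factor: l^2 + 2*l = (l + 2)*(l)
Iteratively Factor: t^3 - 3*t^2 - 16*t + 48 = (t - 3)*(t^2 - 16) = (t - 4)*(t - 3)*(t + 4)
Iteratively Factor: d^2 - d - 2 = (d + 1)*(d - 2)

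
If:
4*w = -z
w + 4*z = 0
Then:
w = 0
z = 0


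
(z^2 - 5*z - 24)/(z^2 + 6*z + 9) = (z - 8)/(z + 3)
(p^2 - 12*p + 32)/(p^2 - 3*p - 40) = (p - 4)/(p + 5)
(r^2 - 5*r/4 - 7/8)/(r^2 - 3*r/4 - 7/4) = (r + 1/2)/(r + 1)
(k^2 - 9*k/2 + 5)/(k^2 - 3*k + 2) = (k - 5/2)/(k - 1)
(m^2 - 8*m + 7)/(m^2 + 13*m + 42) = (m^2 - 8*m + 7)/(m^2 + 13*m + 42)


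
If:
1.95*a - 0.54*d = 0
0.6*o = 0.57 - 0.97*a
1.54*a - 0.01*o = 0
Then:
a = 0.01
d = 0.02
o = 0.94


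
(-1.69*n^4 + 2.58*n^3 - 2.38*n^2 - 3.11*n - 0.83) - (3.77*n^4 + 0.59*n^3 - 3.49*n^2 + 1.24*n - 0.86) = -5.46*n^4 + 1.99*n^3 + 1.11*n^2 - 4.35*n + 0.03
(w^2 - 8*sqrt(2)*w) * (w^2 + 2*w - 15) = w^4 - 8*sqrt(2)*w^3 + 2*w^3 - 16*sqrt(2)*w^2 - 15*w^2 + 120*sqrt(2)*w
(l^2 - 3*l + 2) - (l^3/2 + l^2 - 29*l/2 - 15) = -l^3/2 + 23*l/2 + 17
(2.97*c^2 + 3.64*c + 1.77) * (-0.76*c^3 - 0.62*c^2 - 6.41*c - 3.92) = -2.2572*c^5 - 4.6078*c^4 - 22.6397*c^3 - 36.0722*c^2 - 25.6145*c - 6.9384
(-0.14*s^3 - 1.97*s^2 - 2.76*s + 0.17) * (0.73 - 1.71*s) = 0.2394*s^4 + 3.2665*s^3 + 3.2815*s^2 - 2.3055*s + 0.1241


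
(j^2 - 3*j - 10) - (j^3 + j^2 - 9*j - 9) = -j^3 + 6*j - 1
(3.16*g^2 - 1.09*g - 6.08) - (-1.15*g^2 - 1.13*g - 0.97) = 4.31*g^2 + 0.0399999999999998*g - 5.11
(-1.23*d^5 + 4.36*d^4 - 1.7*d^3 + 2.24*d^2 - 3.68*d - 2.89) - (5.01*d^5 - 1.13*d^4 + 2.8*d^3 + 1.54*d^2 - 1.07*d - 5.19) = -6.24*d^5 + 5.49*d^4 - 4.5*d^3 + 0.7*d^2 - 2.61*d + 2.3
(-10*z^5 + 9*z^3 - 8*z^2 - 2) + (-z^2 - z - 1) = -10*z^5 + 9*z^3 - 9*z^2 - z - 3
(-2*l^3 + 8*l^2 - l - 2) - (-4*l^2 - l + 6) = -2*l^3 + 12*l^2 - 8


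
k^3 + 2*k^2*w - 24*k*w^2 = k*(k - 4*w)*(k + 6*w)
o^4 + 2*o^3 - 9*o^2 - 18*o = o*(o - 3)*(o + 2)*(o + 3)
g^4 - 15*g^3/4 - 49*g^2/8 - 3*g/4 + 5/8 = (g - 5)*(g - 1/4)*(g + 1/2)*(g + 1)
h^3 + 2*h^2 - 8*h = h*(h - 2)*(h + 4)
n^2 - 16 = (n - 4)*(n + 4)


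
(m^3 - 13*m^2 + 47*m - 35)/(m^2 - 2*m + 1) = (m^2 - 12*m + 35)/(m - 1)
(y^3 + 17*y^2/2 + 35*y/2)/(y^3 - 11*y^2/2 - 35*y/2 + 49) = y*(y + 5)/(y^2 - 9*y + 14)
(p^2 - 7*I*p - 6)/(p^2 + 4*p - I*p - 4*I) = (p - 6*I)/(p + 4)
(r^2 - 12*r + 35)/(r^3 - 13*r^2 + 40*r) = (r - 7)/(r*(r - 8))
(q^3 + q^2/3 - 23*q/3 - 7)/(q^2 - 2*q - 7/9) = 3*(-3*q^3 - q^2 + 23*q + 21)/(-9*q^2 + 18*q + 7)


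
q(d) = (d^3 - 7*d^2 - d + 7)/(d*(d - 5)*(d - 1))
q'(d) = (3*d^2 - 14*d - 1)/(d*(d - 5)*(d - 1)) - (d^3 - 7*d^2 - d + 7)/(d*(d - 5)*(d - 1)^2) - (d^3 - 7*d^2 - d + 7)/(d*(d - 5)^2*(d - 1)) - (d^3 - 7*d^2 - d + 7)/(d^2*(d - 5)*(d - 1))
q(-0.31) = -3.06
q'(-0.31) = -14.48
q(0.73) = 3.48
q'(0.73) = -2.50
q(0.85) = 3.23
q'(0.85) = -1.80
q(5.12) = -18.73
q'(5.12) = 166.61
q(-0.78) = -0.38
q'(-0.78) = -2.23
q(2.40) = 2.51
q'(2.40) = 0.11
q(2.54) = 2.53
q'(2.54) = 0.18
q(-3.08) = 0.84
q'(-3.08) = -0.11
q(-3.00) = 0.83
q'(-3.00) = -0.12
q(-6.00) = 0.98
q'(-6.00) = -0.02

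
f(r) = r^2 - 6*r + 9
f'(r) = 2*r - 6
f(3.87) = 0.76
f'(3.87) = 1.74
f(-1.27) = 18.23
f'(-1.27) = -8.54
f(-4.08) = 50.13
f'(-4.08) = -14.16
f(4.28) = 1.64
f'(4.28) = 2.56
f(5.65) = 7.02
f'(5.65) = 5.30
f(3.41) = 0.17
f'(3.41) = 0.82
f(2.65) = 0.12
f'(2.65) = -0.70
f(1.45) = 2.40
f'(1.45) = -3.10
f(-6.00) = 81.00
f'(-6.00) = -18.00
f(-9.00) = 144.00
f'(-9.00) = -24.00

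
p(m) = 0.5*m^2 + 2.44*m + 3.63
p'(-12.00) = -9.56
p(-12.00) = 46.35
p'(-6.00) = -3.56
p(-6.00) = 6.99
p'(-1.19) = 1.25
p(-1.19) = 1.43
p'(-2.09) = 0.35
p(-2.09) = 0.71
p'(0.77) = 3.21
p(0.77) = 5.81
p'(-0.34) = 2.10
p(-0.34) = 2.86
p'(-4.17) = -1.73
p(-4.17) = 2.15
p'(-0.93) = 1.51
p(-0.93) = 1.79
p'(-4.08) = -1.64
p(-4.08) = 2.00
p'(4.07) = 6.51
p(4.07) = 21.84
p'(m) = 1.0*m + 2.44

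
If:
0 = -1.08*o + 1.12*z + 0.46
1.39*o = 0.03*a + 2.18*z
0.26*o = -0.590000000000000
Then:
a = 83.71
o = -2.27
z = -2.60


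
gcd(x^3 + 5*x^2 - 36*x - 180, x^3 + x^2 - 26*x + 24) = x + 6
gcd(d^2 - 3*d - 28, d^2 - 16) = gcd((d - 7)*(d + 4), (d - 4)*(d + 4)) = d + 4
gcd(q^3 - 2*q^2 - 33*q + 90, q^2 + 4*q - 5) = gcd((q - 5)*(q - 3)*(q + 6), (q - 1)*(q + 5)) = 1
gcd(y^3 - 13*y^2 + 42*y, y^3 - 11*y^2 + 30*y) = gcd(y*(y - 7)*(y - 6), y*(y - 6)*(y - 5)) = y^2 - 6*y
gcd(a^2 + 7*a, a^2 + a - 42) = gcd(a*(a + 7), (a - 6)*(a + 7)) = a + 7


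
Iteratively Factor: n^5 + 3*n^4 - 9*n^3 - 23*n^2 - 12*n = (n)*(n^4 + 3*n^3 - 9*n^2 - 23*n - 12) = n*(n + 1)*(n^3 + 2*n^2 - 11*n - 12) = n*(n + 1)^2*(n^2 + n - 12) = n*(n - 3)*(n + 1)^2*(n + 4)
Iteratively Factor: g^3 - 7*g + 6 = (g - 1)*(g^2 + g - 6) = (g - 2)*(g - 1)*(g + 3)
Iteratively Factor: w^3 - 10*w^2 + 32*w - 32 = (w - 4)*(w^2 - 6*w + 8) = (w - 4)^2*(w - 2)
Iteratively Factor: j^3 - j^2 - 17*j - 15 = (j - 5)*(j^2 + 4*j + 3) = (j - 5)*(j + 3)*(j + 1)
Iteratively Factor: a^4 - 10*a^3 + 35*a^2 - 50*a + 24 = (a - 3)*(a^3 - 7*a^2 + 14*a - 8) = (a - 3)*(a - 2)*(a^2 - 5*a + 4) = (a - 3)*(a - 2)*(a - 1)*(a - 4)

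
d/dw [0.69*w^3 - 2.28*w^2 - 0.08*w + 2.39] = 2.07*w^2 - 4.56*w - 0.08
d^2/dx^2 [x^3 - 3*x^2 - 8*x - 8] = 6*x - 6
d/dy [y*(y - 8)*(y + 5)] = 3*y^2 - 6*y - 40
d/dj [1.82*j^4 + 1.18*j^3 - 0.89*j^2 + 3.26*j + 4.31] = 7.28*j^3 + 3.54*j^2 - 1.78*j + 3.26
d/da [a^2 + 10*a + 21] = 2*a + 10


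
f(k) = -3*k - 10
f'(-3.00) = -3.00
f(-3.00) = -1.00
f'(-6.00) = -3.00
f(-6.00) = 8.00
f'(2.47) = -3.00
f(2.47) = -17.41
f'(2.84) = -3.00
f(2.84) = -18.52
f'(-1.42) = -3.00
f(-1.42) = -5.74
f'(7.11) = -3.00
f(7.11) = -31.33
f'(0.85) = -3.00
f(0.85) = -12.55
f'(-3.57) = -3.00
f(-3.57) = 0.71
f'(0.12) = -3.00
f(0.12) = -10.36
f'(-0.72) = -3.00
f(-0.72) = -7.84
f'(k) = -3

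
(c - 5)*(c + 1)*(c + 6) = c^3 + 2*c^2 - 29*c - 30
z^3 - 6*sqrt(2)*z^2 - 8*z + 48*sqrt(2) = (z - 6*sqrt(2))*(z - 2*sqrt(2))*(z + 2*sqrt(2))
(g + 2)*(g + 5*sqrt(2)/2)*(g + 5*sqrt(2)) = g^3 + 2*g^2 + 15*sqrt(2)*g^2/2 + 15*sqrt(2)*g + 25*g + 50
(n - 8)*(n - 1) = n^2 - 9*n + 8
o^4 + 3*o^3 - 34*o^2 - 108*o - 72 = (o - 6)*(o + 1)*(o + 2)*(o + 6)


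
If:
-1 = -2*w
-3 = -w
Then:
No Solution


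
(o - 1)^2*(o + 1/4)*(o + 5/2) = o^4 + 3*o^3/4 - 31*o^2/8 + 3*o/2 + 5/8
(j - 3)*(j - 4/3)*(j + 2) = j^3 - 7*j^2/3 - 14*j/3 + 8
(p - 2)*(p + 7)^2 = p^3 + 12*p^2 + 21*p - 98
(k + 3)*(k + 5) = k^2 + 8*k + 15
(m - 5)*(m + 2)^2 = m^3 - m^2 - 16*m - 20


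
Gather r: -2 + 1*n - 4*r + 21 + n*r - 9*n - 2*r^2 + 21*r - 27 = -8*n - 2*r^2 + r*(n + 17) - 8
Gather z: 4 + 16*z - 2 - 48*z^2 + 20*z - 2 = -48*z^2 + 36*z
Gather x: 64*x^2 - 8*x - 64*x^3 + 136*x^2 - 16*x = -64*x^3 + 200*x^2 - 24*x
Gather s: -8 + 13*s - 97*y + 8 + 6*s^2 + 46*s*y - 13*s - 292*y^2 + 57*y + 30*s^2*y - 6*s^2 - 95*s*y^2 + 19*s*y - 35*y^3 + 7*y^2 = 30*s^2*y + s*(-95*y^2 + 65*y) - 35*y^3 - 285*y^2 - 40*y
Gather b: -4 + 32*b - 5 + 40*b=72*b - 9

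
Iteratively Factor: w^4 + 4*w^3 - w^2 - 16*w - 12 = (w + 2)*(w^3 + 2*w^2 - 5*w - 6) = (w - 2)*(w + 2)*(w^2 + 4*w + 3) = (w - 2)*(w + 2)*(w + 3)*(w + 1)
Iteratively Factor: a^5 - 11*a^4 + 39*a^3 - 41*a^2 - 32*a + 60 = (a + 1)*(a^4 - 12*a^3 + 51*a^2 - 92*a + 60) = (a - 5)*(a + 1)*(a^3 - 7*a^2 + 16*a - 12) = (a - 5)*(a - 2)*(a + 1)*(a^2 - 5*a + 6) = (a - 5)*(a - 3)*(a - 2)*(a + 1)*(a - 2)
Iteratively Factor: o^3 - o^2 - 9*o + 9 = (o + 3)*(o^2 - 4*o + 3) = (o - 1)*(o + 3)*(o - 3)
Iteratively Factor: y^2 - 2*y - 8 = (y - 4)*(y + 2)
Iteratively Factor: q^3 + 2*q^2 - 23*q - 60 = (q + 4)*(q^2 - 2*q - 15) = (q - 5)*(q + 4)*(q + 3)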